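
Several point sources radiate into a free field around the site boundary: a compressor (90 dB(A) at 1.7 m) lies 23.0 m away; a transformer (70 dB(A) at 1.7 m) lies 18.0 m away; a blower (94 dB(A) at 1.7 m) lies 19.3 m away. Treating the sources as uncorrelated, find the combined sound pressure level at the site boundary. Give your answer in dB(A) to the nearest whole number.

74 dB(A)

First find each source's level at the receiver (point-source: −20·log₁₀(r/r_ref)), then combine on an intensity basis.
compressor: 90 − 20·log₁₀(23.0/1.7) = 90 − 22.63 = 67.37 dB(A).
transformer: 70 − 20·log₁₀(18.0/1.7) = 70 − 20.50 = 49.50 dB(A).
blower: 94 − 20·log₁₀(19.3/1.7) = 94 − 21.10 = 72.90 dB(A).
Σ 10^(L/10) = 2.504e+07 → L_total = 10·log₁₀(2.504e+07) = 73.99 dB(A).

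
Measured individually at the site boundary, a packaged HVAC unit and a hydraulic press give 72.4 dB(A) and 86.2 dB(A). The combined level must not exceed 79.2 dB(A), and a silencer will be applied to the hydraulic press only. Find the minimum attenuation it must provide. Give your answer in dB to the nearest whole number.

The untreated sources together contribute 10^(72.4/10) = 1.738e+07, i.e. 72.40 dB(A).
To meet 79.2 dB(A) overall, the treated hydraulic press may contribute at most 10^(79.2/10) − 1.738e+07 = 6.580e+07, i.e. 78.18 dB(A).
So the hydraulic press must be reduced from 86.2 to 78.18 dB(A): IL = 8.02 dB.

8 dB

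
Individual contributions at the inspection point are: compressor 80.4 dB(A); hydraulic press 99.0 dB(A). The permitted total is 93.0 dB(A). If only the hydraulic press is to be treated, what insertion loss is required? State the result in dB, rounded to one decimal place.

6.2 dB

Everything except the hydraulic press sums to 10^(80.4/10) = 1.096e+08 in linear terms, 80.40 dB(A).
The limit corresponds to 10^(93.0/10) = 1.995e+09; subtracting the fixed part leaves 1.886e+09 for the hydraulic press, i.e. 92.75 dB(A).
So the hydraulic press must be reduced from 99.0 to 92.75 dB(A): IL = 6.25 dB.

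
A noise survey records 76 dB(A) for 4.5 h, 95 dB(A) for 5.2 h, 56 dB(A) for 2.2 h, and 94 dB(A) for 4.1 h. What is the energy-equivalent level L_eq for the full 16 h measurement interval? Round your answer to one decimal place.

92.3 dB(A)

The energy average is taken in the linear domain: L_eq = 10·log₁₀[(Σ tᵢ·10^(Lᵢ/10))/T], T = 16 h.
Σ tᵢ·10^(Lᵢ/10) = 4.5·10^(76/10) + 5.2·10^(95/10) + 2.2·10^(56/10) + 4.1·10^(94/10) = 2.692e+10.
L_eq = 10·log₁₀(2.692e+10/16) = 92.26 dB(A).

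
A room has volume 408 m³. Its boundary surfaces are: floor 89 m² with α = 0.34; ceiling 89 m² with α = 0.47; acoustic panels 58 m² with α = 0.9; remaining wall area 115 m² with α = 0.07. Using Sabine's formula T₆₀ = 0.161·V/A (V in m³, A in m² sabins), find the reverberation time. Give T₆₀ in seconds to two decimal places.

0.50 s

Summing Sᵢαᵢ: 89·0.34 + 89·0.47 + 58·0.9 + 115·0.07 = 132.34 m².
T₆₀ = 0.161·V/A = 0.161·408/132.34 = 0.496 s.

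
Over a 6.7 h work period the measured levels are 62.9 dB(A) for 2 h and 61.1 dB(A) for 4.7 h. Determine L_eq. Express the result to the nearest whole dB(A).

62 dB(A)

L_eq = 10·log₁₀[(1/T)·Σ tᵢ·10^(Lᵢ/10)] with T = 6.7 h.
Σ tᵢ·10^(Lᵢ/10) = 2·10^(62.9/10) + 4.7·10^(61.1/10) = 9.954e+06.
L_eq = 10·log₁₀(9.954e+06/6.7) = 61.72 dB(A).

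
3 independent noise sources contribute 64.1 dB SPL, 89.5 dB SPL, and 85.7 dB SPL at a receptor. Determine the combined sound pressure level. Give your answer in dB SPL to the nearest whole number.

91 dB SPL

For uncorrelated sources the intensities add, so convert each level to linear form, sum, and take 10·log₁₀ of the total.
Σ 10^(L/10) = 10^(64.1/10) + 10^(89.5/10) + 10^(85.7/10) = 1.265e+09.
L_total = 10·log₁₀(1.265e+09) = 91.02 dB SPL.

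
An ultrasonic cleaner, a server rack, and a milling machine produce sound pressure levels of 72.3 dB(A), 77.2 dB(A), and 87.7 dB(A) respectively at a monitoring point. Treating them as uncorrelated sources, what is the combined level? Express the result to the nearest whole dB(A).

88 dB(A)

Incoherent sources combine by intensity addition: L_total = 10·log₁₀(Σ 10^(L_i/10)).
Σ 10^(L/10) = 10^(72.3/10) + 10^(77.2/10) + 10^(87.7/10) = 6.583e+08.
L_total = 10·log₁₀(6.583e+08) = 88.18 dB(A).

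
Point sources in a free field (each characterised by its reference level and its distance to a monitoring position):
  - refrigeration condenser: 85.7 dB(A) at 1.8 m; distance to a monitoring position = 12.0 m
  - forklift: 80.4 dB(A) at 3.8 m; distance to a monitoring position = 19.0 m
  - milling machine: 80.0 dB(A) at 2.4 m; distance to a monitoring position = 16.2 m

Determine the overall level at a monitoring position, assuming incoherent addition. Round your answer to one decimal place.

71.7 dB(A)

Apply inverse-square spreading to bring every level to the receiver, then sum 10^(L/10).
refrigeration condenser: 85.7 − 20·log₁₀(12.0/1.8) = 85.7 − 16.48 = 69.22 dB(A).
forklift: 80.4 − 20·log₁₀(19.0/3.8) = 80.4 − 13.98 = 66.42 dB(A).
milling machine: 80.0 − 20·log₁₀(16.2/2.4) = 80.0 − 16.59 = 63.41 dB(A).
Σ 10^(L/10) = 1.494e+07 → L_total = 10·log₁₀(1.494e+07) = 71.74 dB(A).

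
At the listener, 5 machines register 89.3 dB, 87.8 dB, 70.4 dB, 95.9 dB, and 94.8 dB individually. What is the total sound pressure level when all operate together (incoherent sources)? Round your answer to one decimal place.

99.2 dB

Incoherent sources combine by intensity addition: L_total = 10·log₁₀(Σ 10^(L_i/10)).
Σ 10^(L/10) = 10^(89.3/10) + 10^(87.8/10) + 10^(70.4/10) + 10^(95.9/10) + 10^(94.8/10) = 8.375e+09.
L_total = 10·log₁₀(8.375e+09) = 99.23 dB.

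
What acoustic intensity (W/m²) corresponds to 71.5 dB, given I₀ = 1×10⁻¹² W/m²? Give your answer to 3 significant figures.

1.41e-05 W/m²

I/I₀ = 10^(71.5/10) = 1.413e+07, so I = 1.413e+07 × 10⁻¹² W/m².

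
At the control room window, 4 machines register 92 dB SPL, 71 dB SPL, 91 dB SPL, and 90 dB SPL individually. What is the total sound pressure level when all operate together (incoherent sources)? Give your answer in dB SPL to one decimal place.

95.9 dB SPL

For uncorrelated sources the intensities add, so convert each level to linear form, sum, and take 10·log₁₀ of the total.
Σ 10^(L/10) = 10^(92/10) + 10^(71/10) + 10^(91/10) + 10^(90/10) = 3.856e+09.
L_total = 10·log₁₀(3.856e+09) = 95.86 dB SPL.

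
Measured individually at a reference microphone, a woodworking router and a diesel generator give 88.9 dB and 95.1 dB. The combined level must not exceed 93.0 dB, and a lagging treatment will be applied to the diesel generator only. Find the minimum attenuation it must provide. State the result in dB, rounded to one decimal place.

4.2 dB

Everything except the diesel generator sums to 10^(88.9/10) = 7.762e+08 in linear terms, 88.90 dB.
To meet 93.0 dB overall, the treated diesel generator may contribute at most 10^(93.0/10) − 7.762e+08 = 1.219e+09, i.e. 90.86 dB.
So the diesel generator must be reduced from 95.1 to 90.86 dB: IL = 4.24 dB.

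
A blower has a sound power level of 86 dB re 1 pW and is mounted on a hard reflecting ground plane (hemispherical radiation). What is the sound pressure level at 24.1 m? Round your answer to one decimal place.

50.4 dB

The power spreads over a hemisphere of area 2π·r², so L_p = L_w − 10·log₁₀(2π·r²).
2π·r² = 3649 m², 10·log₁₀ of that is 35.622 dB.
L_p = 86 − 35.622 = 50.38 dB.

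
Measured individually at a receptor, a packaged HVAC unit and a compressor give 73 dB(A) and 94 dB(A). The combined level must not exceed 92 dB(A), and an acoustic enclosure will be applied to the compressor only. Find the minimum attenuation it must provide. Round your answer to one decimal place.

2.1 dB

Everything except the compressor sums to 10^(73/10) = 1.995e+07 in linear terms, 73.00 dB(A).
To meet 92 dB(A) overall, the treated compressor may contribute at most 10^(92/10) − 1.995e+07 = 1.565e+09, i.e. 91.94 dB(A).
So the compressor must be reduced from 94 to 91.94 dB(A): IL = 2.06 dB.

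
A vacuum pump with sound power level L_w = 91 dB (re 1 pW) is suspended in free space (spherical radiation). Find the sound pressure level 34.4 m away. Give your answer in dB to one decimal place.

L_p = L_w − 10·log₁₀(4π·r²) with r = 34.4 m.
4π·r² = 1.487e+04 m², 10·log₁₀ of that is 41.723 dB.
L_p = 91 − 41.723 = 49.28 dB.

49.3 dB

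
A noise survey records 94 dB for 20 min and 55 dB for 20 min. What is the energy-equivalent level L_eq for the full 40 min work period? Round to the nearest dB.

Weight each interval's intensity by its duration and average over T = 40 min:
Σ tᵢ·10^(Lᵢ/10) = 20·10^(94/10) + 20·10^(55/10) = 5.024e+10.
L_eq = 10·log₁₀(5.024e+10/40) = 90.99 dB.

91 dB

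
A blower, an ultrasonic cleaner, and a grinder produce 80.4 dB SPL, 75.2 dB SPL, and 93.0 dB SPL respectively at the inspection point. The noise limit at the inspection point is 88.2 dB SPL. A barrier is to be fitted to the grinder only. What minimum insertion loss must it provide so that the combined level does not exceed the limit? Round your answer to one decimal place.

Everything except the grinder sums to 10^(80.4/10) + 10^(75.2/10) = 1.428e+08 in linear terms, 81.55 dB SPL.
To meet 88.2 dB SPL overall, the treated grinder may contribute at most 10^(88.2/10) − 1.428e+08 = 5.179e+08, i.e. 87.14 dB SPL.
So the grinder must be reduced from 93.0 to 87.14 dB SPL: IL = 5.86 dB.

5.9 dB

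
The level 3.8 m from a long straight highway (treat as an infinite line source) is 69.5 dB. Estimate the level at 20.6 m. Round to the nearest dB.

Cylindrical spreading from a line source gives a 10·log₁₀(r₂/r₁) drop.
L₂ = 69.5 − 10·log₁₀(20.6/3.8) = 69.5 − 7.341 = 62.16 dB.

62 dB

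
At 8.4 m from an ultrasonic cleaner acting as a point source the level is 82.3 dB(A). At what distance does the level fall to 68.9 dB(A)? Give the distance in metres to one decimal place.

Point-source spreading drops the level by 20·log₁₀(r₂/r₁); inverting, r₂/r₁ = 10^(ΔL/20).
r₂ = 8.4·10^((82.3−68.9)/20) = 8.4·10^(13.4/20) = 39.29 m.

39.3 m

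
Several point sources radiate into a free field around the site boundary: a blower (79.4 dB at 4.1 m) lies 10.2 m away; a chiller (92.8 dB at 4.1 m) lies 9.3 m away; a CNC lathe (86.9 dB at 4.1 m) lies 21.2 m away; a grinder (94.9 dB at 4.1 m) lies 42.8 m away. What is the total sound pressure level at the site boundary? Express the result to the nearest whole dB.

86 dB

Apply inverse-square spreading to bring every level to the receiver, then sum 10^(L/10).
blower: 79.4 − 20·log₁₀(10.2/4.1) = 79.4 − 7.92 = 71.48 dB.
chiller: 92.8 − 20·log₁₀(9.3/4.1) = 92.8 − 7.11 = 85.69 dB.
CNC lathe: 86.9 − 20·log₁₀(21.2/4.1) = 86.9 − 14.27 = 72.63 dB.
grinder: 94.9 − 20·log₁₀(42.8/4.1) = 94.9 − 20.37 = 74.53 dB.
Σ 10^(L/10) = 4.311e+08 → L_total = 10·log₁₀(4.311e+08) = 86.35 dB.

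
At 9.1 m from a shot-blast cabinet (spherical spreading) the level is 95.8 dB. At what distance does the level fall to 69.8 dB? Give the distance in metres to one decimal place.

181.6 m

For a point source L₁ − L₂ = 20·log₁₀(r₂/r₁), so r₂ = r₁·10^((L₁−L₂)/20).
r₂ = 9.1·10^((95.8−69.8)/20) = 9.1·10^(26.0/20) = 181.57 m.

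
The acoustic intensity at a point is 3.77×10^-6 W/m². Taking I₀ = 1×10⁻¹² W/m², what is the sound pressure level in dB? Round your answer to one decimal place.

65.8 dB

L = 10·log₁₀(I/I₀) = 10·log₁₀(3.77×10^-6/10⁻¹²) = 10·log₁₀(3.77×10^6).
L = 10·(0.5763 + 6) = 65.76 dB.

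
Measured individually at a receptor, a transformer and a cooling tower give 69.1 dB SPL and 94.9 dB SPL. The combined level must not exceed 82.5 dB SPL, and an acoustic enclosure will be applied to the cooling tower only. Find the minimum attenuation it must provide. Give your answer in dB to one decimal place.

Fixed contribution from the other source: Σ 10^(L/10) = 10^(69.1/10) = 8.128e+06 (69.10 dB SPL).
To meet 82.5 dB SPL overall, the treated cooling tower may contribute at most 10^(82.5/10) − 8.128e+06 = 1.697e+08, i.e. 82.30 dB SPL.
So the cooling tower must be reduced from 94.9 to 82.30 dB SPL: IL = 12.60 dB.

12.6 dB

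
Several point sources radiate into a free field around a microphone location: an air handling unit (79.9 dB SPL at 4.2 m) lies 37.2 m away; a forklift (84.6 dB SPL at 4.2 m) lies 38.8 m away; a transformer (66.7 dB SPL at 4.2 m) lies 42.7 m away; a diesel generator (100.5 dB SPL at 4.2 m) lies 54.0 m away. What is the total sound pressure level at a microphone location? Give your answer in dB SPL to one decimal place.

78.6 dB SPL

Propagate each source to the receiver with L = L_ref − 20·log₁₀(r/r_ref), then add intensities.
air handling unit: 79.9 − 20·log₁₀(37.2/4.2) = 79.9 − 18.95 = 60.95 dB SPL.
forklift: 84.6 − 20·log₁₀(38.8/4.2) = 84.6 − 19.31 = 65.29 dB SPL.
transformer: 66.7 − 20·log₁₀(42.7/4.2) = 66.7 − 20.14 = 46.56 dB SPL.
diesel generator: 100.5 − 20·log₁₀(54.0/4.2) = 100.5 − 22.18 = 78.32 dB SPL.
Σ 10^(L/10) = 7.255e+07 → L_total = 10·log₁₀(7.255e+07) = 78.61 dB SPL.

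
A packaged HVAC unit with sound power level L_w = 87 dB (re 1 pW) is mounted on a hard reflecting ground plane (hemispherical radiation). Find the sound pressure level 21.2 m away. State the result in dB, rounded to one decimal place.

L_p = L_w − 10·log₁₀(2π·r²) with r = 21.2 m.
2π·r² = 2824 m², 10·log₁₀ of that is 34.509 dB.
L_p = 87 − 34.509 = 52.49 dB.

52.5 dB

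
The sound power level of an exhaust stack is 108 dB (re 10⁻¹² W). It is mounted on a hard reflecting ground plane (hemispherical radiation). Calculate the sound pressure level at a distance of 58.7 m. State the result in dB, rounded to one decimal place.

64.6 dB

L_p = L_w − 10·log₁₀(2π·r²) with r = 58.7 m.
2π·r² = 2.165e+04 m², 10·log₁₀ of that is 43.355 dB.
L_p = 108 − 43.355 = 64.65 dB.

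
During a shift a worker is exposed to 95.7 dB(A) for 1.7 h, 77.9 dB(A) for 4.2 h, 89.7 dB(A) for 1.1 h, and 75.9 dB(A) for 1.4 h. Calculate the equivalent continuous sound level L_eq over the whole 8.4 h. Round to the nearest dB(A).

90 dB(A)

The energy average is taken in the linear domain: L_eq = 10·log₁₀[(Σ tᵢ·10^(Lᵢ/10))/T], T = 8.4 h.
Σ tᵢ·10^(Lᵢ/10) = 1.7·10^(95.7/10) + 4.2·10^(77.9/10) + 1.1·10^(89.7/10) + 1.4·10^(75.9/10) = 7.656e+09.
L_eq = 10·log₁₀(7.656e+09/8.4) = 89.60 dB(A).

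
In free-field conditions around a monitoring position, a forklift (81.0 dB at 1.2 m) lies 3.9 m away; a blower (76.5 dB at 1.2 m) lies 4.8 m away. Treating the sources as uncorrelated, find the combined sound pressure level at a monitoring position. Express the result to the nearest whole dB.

72 dB

Apply inverse-square spreading to bring every level to the receiver, then sum 10^(L/10).
forklift: 81.0 − 20·log₁₀(3.9/1.2) = 81.0 − 10.24 = 70.76 dB.
blower: 76.5 − 20·log₁₀(4.8/1.2) = 76.5 − 12.04 = 64.46 dB.
Σ 10^(L/10) = 1.471e+07 → L_total = 10·log₁₀(1.471e+07) = 71.68 dB.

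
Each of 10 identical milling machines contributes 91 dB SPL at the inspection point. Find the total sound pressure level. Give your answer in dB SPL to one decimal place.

N identical incoherent sources raise the level by 10·log₁₀ N.
L_total = 91 + 10·log₁₀(10) = 91 + 10.000 = 101.00 dB SPL.

101.0 dB SPL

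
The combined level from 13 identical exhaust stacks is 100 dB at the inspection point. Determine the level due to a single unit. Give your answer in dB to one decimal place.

For N identical incoherent sources L_total = L₁ + 10·log₁₀ N, so L₁ = 100 − 10·log₁₀(13) = 100 − 11.139.

88.9 dB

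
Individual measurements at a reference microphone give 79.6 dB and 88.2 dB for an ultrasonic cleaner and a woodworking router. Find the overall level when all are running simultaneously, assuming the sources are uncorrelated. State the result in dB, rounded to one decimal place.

Incoherent sources combine by intensity addition: L_total = 10·log₁₀(Σ 10^(L_i/10)).
Σ 10^(L/10) = 10^(79.6/10) + 10^(88.2/10) = 7.519e+08.
L_total = 10·log₁₀(7.519e+08) = 88.76 dB.

88.8 dB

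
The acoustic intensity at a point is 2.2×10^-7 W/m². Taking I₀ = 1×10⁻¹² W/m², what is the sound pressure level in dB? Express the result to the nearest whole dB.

53 dB

L = 10·log₁₀(I/I₀) = 10·log₁₀(2.2×10^-7/10⁻¹²) = 10·log₁₀(2.2×10^5).
L = 10·(0.3424 + 5) = 53.42 dB.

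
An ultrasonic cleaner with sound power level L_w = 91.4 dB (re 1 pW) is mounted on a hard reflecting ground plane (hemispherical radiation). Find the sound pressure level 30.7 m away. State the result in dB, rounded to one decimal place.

53.7 dB

The power spreads over a hemisphere of area 2π·r², so L_p = L_w − 10·log₁₀(2π·r²).
2π·r² = 5922 m², 10·log₁₀ of that is 37.725 dB.
L_p = 91.4 − 37.725 = 53.68 dB.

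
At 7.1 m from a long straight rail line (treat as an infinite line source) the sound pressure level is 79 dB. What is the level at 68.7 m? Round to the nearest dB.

Cylindrical spreading from a line source gives a 10·log₁₀(r₂/r₁) drop.
L₂ = 79 − 10·log₁₀(68.7/7.1) = 79 − 9.857 = 69.14 dB.

69 dB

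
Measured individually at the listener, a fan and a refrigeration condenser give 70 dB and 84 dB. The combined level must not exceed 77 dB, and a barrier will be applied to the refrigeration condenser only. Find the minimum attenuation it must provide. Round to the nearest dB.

The untreated sources together contribute 10^(70/10) = 1.000e+07, i.e. 70.00 dB.
To meet 77 dB overall, the treated refrigeration condenser may contribute at most 10^(77/10) − 1.000e+07 = 4.012e+07, i.e. 76.03 dB.
So the refrigeration condenser must be reduced from 84 to 76.03 dB: IL = 7.97 dB.

8 dB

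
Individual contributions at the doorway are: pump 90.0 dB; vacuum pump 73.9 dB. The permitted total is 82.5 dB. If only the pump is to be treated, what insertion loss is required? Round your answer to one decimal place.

8.1 dB

The untreated sources together contribute 10^(73.9/10) = 2.455e+07, i.e. 73.90 dB.
To meet 82.5 dB overall, the treated pump may contribute at most 10^(82.5/10) − 2.455e+07 = 1.533e+08, i.e. 81.85 dB.
So the pump must be reduced from 90.0 to 81.85 dB: IL = 8.15 dB.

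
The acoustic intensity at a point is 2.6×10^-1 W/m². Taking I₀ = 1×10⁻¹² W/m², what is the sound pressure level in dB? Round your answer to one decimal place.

114.1 dB

Dividing by I₀ shifts the exponent by 12: I/I₀ = 2.6×10^11.
L = 10·(0.4150 + 11) = 114.15 dB.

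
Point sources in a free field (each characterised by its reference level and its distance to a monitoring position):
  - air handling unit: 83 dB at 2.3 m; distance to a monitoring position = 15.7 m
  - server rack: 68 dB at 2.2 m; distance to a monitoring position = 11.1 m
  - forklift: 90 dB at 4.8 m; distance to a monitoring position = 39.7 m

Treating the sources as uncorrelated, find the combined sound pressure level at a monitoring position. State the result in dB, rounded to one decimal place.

First find each source's level at the receiver (point-source: −20·log₁₀(r/r_ref)), then combine on an intensity basis.
air handling unit: 83 − 20·log₁₀(15.7/2.3) = 83 − 16.68 = 66.32 dB.
server rack: 68 − 20·log₁₀(11.1/2.2) = 68 − 14.06 = 53.94 dB.
forklift: 90 − 20·log₁₀(39.7/4.8) = 90 − 18.35 = 71.65 dB.
Σ 10^(L/10) = 1.915e+07 → L_total = 10·log₁₀(1.915e+07) = 72.82 dB.

72.8 dB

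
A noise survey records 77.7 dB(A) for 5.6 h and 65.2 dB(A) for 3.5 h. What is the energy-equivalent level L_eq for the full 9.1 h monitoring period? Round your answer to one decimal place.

L_eq = 10·log₁₀[(1/T)·Σ tᵢ·10^(Lᵢ/10)] with T = 9.1 h.
Σ tᵢ·10^(Lᵢ/10) = 5.6·10^(77.7/10) + 3.5·10^(65.2/10) = 3.413e+08.
L_eq = 10·log₁₀(3.413e+08/9.1) = 75.74 dB(A).

75.7 dB(A)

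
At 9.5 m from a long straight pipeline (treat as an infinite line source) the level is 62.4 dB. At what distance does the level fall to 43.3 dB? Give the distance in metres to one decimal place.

Line-source spreading drops the level by 10·log₁₀(r₂/r₁); inverting, r₂/r₁ = 10^(ΔL/10).
r₂ = 9.5·10^((62.4−43.3)/10) = 9.5·10^(19.1/10) = 772.19 m.

772.2 m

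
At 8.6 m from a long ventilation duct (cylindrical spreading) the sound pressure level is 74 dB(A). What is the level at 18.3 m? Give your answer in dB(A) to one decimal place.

Cylindrical spreading from a line source gives a 10·log₁₀(r₂/r₁) drop.
L₂ = 74 − 10·log₁₀(18.3/8.6) = 74 − 3.280 = 70.72 dB(A).

70.7 dB(A)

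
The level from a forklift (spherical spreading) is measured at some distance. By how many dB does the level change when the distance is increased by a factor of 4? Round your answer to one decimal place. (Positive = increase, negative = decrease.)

-12.0 dB

With spherical spreading the level changes by −20·log₁₀(r₂/r₁).
ΔL = −20·log₁₀(4) = -12.04 dB.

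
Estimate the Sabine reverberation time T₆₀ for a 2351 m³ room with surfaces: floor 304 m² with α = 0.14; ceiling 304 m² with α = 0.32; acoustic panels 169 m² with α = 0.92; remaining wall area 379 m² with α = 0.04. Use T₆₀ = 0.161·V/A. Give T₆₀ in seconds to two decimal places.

Summing Sᵢαᵢ: 304·0.14 + 304·0.32 + 169·0.92 + 379·0.04 = 310.48 m².
T₆₀ = 0.161·V/A = 0.161·2351/310.48 = 1.219 s.

1.22 s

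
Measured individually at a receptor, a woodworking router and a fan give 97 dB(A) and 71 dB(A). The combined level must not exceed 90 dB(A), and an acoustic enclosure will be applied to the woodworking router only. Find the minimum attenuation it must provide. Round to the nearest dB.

7 dB

Everything except the woodworking router sums to 10^(71/10) = 1.259e+07 in linear terms, 71.00 dB(A).
The limit corresponds to 10^(90/10) = 1.000e+09; subtracting the fixed part leaves 9.874e+08 for the woodworking router, i.e. 89.94 dB(A).
So the woodworking router must be reduced from 97 to 89.94 dB(A): IL = 7.06 dB.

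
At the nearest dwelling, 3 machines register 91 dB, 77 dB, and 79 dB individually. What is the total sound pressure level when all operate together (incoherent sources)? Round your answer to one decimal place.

91.4 dB

Incoherent sources combine by intensity addition: L_total = 10·log₁₀(Σ 10^(L_i/10)).
Σ 10^(L/10) = 10^(91/10) + 10^(77/10) + 10^(79/10) = 1.388e+09.
L_total = 10·log₁₀(1.388e+09) = 91.43 dB.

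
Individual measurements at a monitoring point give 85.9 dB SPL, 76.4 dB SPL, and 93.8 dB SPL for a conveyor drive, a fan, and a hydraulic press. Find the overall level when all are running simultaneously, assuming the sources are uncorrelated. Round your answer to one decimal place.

94.5 dB SPL

For uncorrelated sources the intensities add, so convert each level to linear form, sum, and take 10·log₁₀ of the total.
Σ 10^(L/10) = 10^(85.9/10) + 10^(76.4/10) + 10^(93.8/10) = 2.832e+09.
L_total = 10·log₁₀(2.832e+09) = 94.52 dB SPL.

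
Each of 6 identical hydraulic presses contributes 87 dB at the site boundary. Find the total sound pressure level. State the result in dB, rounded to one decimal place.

With 6 equal, uncorrelated contributions the intensity is 6× that of one unit, giving a rise of 10·log₁₀ 6.
L_total = 87 + 10·log₁₀(6) = 87 + 7.782 = 94.78 dB.

94.8 dB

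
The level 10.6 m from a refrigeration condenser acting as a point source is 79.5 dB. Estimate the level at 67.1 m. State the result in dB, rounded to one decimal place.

Spherical spreading from a point source gives a 20·log₁₀(r₂/r₁) drop.
L₂ = 79.5 − 20·log₁₀(67.1/10.6) = 79.5 − 16.028 = 63.47 dB.

63.5 dB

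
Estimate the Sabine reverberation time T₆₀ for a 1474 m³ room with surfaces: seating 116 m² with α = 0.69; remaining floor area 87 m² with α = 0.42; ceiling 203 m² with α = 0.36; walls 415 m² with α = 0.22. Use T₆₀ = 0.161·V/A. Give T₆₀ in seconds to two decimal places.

0.84 s

A = Σ Sᵢαᵢ = 116·0.69 + 87·0.42 + 203·0.36 + 415·0.22 = 280.96 m².
T₆₀ = 0.161·V/A = 0.161·1474/280.96 = 0.845 s.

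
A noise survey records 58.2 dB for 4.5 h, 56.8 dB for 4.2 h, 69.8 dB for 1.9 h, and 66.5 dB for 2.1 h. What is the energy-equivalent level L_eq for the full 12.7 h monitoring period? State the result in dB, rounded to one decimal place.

L_eq = 10·log₁₀[(1/T)·Σ tᵢ·10^(Lᵢ/10)] with T = 12.7 h.
Σ tᵢ·10^(Lᵢ/10) = 4.5·10^(58.2/10) + 4.2·10^(56.8/10) + 1.9·10^(69.8/10) + 2.1·10^(66.5/10) = 3.251e+07.
L_eq = 10·log₁₀(3.251e+07/12.7) = 64.08 dB.

64.1 dB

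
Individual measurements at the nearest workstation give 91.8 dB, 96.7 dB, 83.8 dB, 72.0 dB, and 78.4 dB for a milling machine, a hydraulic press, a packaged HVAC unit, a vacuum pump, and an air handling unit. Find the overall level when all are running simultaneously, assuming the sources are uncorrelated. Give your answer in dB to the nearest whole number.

Incoherent sources combine by intensity addition: L_total = 10·log₁₀(Σ 10^(L_i/10)).
Σ 10^(L/10) = 10^(91.8/10) + 10^(96.7/10) + 10^(83.8/10) + 10^(72.0/10) + 10^(78.4/10) = 6.516e+09.
L_total = 10·log₁₀(6.516e+09) = 98.14 dB.

98 dB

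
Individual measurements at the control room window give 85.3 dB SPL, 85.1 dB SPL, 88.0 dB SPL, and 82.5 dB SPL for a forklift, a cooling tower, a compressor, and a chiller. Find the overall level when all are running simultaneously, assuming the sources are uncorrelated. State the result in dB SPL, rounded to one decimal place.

Incoherent sources combine by intensity addition: L_total = 10·log₁₀(Σ 10^(L_i/10)).
Σ 10^(L/10) = 10^(85.3/10) + 10^(85.1/10) + 10^(88.0/10) + 10^(82.5/10) = 1.471e+09.
L_total = 10·log₁₀(1.471e+09) = 91.68 dB SPL.

91.7 dB SPL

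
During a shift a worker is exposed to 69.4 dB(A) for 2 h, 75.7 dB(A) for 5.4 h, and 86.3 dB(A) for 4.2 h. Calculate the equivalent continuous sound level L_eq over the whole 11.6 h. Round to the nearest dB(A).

82 dB(A)

L_eq = 10·log₁₀[(1/T)·Σ tᵢ·10^(Lᵢ/10)] with T = 11.6 h.
Σ tᵢ·10^(Lᵢ/10) = 2·10^(69.4/10) + 5.4·10^(75.7/10) + 4.2·10^(86.3/10) = 2.010e+09.
L_eq = 10·log₁₀(2.010e+09/11.6) = 82.39 dB(A).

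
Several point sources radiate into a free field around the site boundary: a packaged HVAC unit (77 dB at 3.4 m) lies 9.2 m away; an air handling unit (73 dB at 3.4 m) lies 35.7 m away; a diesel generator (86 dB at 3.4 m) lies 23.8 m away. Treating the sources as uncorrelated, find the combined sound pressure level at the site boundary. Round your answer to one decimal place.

71.8 dB

Apply inverse-square spreading to bring every level to the receiver, then sum 10^(L/10).
packaged HVAC unit: 77 − 20·log₁₀(9.2/3.4) = 77 − 8.65 = 68.35 dB.
air handling unit: 73 − 20·log₁₀(35.7/3.4) = 73 − 20.42 = 52.58 dB.
diesel generator: 86 − 20·log₁₀(23.8/3.4) = 86 − 16.90 = 69.10 dB.
Σ 10^(L/10) = 1.515e+07 → L_total = 10·log₁₀(1.515e+07) = 71.80 dB.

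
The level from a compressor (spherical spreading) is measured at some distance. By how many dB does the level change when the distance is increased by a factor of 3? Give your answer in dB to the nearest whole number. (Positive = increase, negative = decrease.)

-10 dB

A point source loses 6 dB per doubling of distance; generally ΔL = −20·log₁₀(r₂/r₁).
ΔL = −20·log₁₀(3) = -9.54 dB.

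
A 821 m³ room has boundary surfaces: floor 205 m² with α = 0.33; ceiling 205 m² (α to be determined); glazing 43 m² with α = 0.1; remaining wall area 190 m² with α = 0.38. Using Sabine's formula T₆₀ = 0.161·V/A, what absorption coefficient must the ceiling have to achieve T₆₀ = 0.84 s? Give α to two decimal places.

From T₆₀ = 0.161·V/A, the target T₆₀ = 0.84 s needs A = 0.161·821/0.84 = 157.36 m².
Absorption from the other surfaces = 205·0.33 + 43·0.1 + 190·0.38 = 144.15 m², so the ceiling must supply 13.21 m² over 205 m².
α = 13.21/205 = 0.064.

0.06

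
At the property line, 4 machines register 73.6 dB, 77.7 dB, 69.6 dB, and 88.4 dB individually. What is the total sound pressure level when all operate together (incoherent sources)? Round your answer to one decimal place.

88.9 dB

For uncorrelated sources the intensities add, so convert each level to linear form, sum, and take 10·log₁₀ of the total.
Σ 10^(L/10) = 10^(73.6/10) + 10^(77.7/10) + 10^(69.6/10) + 10^(88.4/10) = 7.827e+08.
L_total = 10·log₁₀(7.827e+08) = 88.94 dB.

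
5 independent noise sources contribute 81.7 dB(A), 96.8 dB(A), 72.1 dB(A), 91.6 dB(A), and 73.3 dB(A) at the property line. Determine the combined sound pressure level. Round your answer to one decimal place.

Incoherent sources combine by intensity addition: L_total = 10·log₁₀(Σ 10^(L_i/10)).
Σ 10^(L/10) = 10^(81.7/10) + 10^(96.8/10) + 10^(72.1/10) + 10^(91.6/10) + 10^(73.3/10) = 6.417e+09.
L_total = 10·log₁₀(6.417e+09) = 98.07 dB(A).

98.1 dB(A)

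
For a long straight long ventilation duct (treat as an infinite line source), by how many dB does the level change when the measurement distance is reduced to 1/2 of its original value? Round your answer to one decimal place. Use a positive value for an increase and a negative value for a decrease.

Line-source spreading: ΔL = −10·log₁₀(r₂/r₁).
ΔL = −10·log₁₀(0.5) = +3.01 dB.

+3.0 dB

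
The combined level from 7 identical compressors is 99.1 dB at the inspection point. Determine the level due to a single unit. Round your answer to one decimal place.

90.6 dB

7 equal contributions raise the level by 10·log₁₀ 7 = 8.451 dB, so each unit alone gives 99.1 − 8.451.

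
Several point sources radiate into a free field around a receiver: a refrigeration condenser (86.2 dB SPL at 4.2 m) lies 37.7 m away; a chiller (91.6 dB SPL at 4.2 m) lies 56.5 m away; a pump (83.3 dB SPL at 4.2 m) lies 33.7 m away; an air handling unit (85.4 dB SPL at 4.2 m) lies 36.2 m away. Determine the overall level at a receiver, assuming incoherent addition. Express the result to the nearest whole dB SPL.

73 dB SPL

Apply inverse-square spreading to bring every level to the receiver, then sum 10^(L/10).
refrigeration condenser: 86.2 − 20·log₁₀(37.7/4.2) = 86.2 − 19.06 = 67.14 dB SPL.
chiller: 91.6 − 20·log₁₀(56.5/4.2) = 91.6 − 22.58 = 69.02 dB SPL.
pump: 83.3 − 20·log₁₀(33.7/4.2) = 83.3 − 18.09 = 65.21 dB SPL.
air handling unit: 85.4 − 20·log₁₀(36.2/4.2) = 85.4 − 18.71 = 66.69 dB SPL.
Σ 10^(L/10) = 2.115e+07 → L_total = 10·log₁₀(2.115e+07) = 73.25 dB SPL.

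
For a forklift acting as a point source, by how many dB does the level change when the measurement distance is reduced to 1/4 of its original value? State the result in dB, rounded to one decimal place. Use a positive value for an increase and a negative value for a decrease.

+12.0 dB

With spherical spreading the level changes by −20·log₁₀(r₂/r₁).
ΔL = −20·log₁₀(0.25) = +12.04 dB.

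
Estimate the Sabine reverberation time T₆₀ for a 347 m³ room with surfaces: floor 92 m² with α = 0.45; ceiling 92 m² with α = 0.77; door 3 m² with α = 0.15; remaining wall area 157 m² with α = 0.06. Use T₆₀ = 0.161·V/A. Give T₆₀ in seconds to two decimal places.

0.46 s

Total absorption A = 92·0.45 + 92·0.77 + 3·0.15 + 157·0.06 = 122.11 m² sabins.
T₆₀ = 0.161 × 347 / 122.11 = 0.458 s.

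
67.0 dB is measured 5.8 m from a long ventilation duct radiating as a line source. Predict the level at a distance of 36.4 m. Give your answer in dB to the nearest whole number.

59 dB

For a line source, L₂ = L₁ − 10·log₁₀(r₂/r₁).
L₂ = 67.0 − 10·log₁₀(36.4/5.8) = 67.0 − 7.977 = 59.02 dB.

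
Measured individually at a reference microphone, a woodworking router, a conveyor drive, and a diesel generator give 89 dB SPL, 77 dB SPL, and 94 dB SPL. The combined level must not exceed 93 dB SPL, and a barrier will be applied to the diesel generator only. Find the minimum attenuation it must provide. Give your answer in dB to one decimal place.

3.4 dB

Fixed contribution from the other sources: Σ 10^(L/10) = 10^(89/10) + 10^(77/10) = 8.444e+08 (89.27 dB SPL).
The limit corresponds to 10^(93/10) = 1.995e+09; subtracting the fixed part leaves 1.151e+09 for the diesel generator, i.e. 90.61 dB SPL.
Required insertion loss = 94 − 90.61 = 3.39 dB.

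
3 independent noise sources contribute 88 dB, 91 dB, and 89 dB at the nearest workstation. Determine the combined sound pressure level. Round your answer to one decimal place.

For uncorrelated sources the intensities add, so convert each level to linear form, sum, and take 10·log₁₀ of the total.
Σ 10^(L/10) = 10^(88/10) + 10^(91/10) + 10^(89/10) = 2.684e+09.
L_total = 10·log₁₀(2.684e+09) = 94.29 dB.

94.3 dB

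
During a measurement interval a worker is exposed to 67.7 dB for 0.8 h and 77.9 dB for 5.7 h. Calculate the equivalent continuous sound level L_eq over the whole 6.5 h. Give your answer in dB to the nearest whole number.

77 dB

Weight each interval's intensity by its duration and average over T = 6.5 h:
Σ tᵢ·10^(Lᵢ/10) = 0.8·10^(67.7/10) + 5.7·10^(77.9/10) = 3.562e+08.
L_eq = 10·log₁₀(3.562e+08/6.5) = 77.39 dB.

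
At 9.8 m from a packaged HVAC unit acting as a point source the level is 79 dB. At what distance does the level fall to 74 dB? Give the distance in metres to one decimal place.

17.4 m

Point-source spreading drops the level by 20·log₁₀(r₂/r₁); inverting, r₂/r₁ = 10^(ΔL/20).
r₂ = 9.8·10^((79−74)/20) = 9.8·10^(5.0/20) = 17.43 m.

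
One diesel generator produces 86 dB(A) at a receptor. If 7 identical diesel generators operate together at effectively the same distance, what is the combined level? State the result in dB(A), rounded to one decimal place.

94.5 dB(A)

With 7 equal, uncorrelated contributions the intensity is 7× that of one unit, giving a rise of 10·log₁₀ 7.
L_total = 86 + 10·log₁₀(7) = 86 + 8.451 = 94.45 dB(A).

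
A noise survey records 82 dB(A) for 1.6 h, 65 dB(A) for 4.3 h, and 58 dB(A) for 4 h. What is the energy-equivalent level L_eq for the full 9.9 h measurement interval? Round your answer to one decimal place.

Weight each interval's intensity by its duration and average over T = 9.9 h:
Σ tᵢ·10^(Lᵢ/10) = 1.6·10^(82/10) + 4.3·10^(65/10) + 4·10^(58/10) = 2.697e+08.
L_eq = 10·log₁₀(2.697e+08/9.9) = 74.35 dB(A).

74.4 dB(A)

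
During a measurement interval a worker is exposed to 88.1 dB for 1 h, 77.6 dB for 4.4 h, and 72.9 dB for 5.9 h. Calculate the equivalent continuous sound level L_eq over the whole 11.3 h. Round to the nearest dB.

80 dB

L_eq = 10·log₁₀[(1/T)·Σ tᵢ·10^(Lᵢ/10)] with T = 11.3 h.
Σ tᵢ·10^(Lᵢ/10) = 1·10^(88.1/10) + 4.4·10^(77.6/10) + 5.9·10^(72.9/10) = 1.014e+09.
L_eq = 10·log₁₀(1.014e+09/11.3) = 79.53 dB.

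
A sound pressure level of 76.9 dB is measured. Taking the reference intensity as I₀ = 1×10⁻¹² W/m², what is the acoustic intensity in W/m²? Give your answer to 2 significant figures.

I/I₀ = 10^(76.9/10) = 4.898e+07, so I = 4.898e+07 × 10⁻¹² W/m².

4.9e-05 W/m²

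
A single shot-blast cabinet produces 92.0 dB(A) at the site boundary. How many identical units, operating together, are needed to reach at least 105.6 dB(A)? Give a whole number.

23

N identical sources give L₁ + 10·log₁₀ N, so require 10·log₁₀ N ≥ 105.6 − 92.0 = 13.6 dB.
N ≥ 10^(13.6/10) = 22.909, so N = 23.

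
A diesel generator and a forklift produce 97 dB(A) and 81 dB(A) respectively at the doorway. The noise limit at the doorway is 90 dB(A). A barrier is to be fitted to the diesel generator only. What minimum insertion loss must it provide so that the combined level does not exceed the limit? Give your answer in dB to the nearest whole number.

Fixed contribution from the other source: Σ 10^(L/10) = 10^(81/10) = 1.259e+08 (81.00 dB(A)).
To meet 90 dB(A) overall, the treated diesel generator may contribute at most 10^(90/10) − 1.259e+08 = 8.741e+08, i.e. 89.42 dB(A).
Required insertion loss = 97 − 89.42 = 7.58 dB.

8 dB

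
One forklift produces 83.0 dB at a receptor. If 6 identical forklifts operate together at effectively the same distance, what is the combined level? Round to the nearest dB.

With 6 equal, uncorrelated contributions the intensity is 6× that of one unit, giving a rise of 10·log₁₀ 6.
L_total = 83.0 + 10·log₁₀(6) = 83.0 + 7.782 = 90.78 dB.

91 dB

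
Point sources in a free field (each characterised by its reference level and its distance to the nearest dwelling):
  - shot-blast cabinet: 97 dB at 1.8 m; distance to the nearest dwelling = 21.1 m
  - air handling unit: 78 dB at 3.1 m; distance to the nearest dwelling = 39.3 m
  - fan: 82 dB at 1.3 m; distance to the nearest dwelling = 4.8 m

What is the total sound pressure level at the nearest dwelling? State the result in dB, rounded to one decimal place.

76.9 dB

Apply inverse-square spreading to bring every level to the receiver, then sum 10^(L/10).
shot-blast cabinet: 97 − 20·log₁₀(21.1/1.8) = 97 − 21.38 = 75.62 dB.
air handling unit: 78 − 20·log₁₀(39.3/3.1) = 78 − 22.06 = 55.94 dB.
fan: 82 − 20·log₁₀(4.8/1.3) = 82 − 11.35 = 70.65 dB.
Σ 10^(L/10) = 4.849e+07 → L_total = 10·log₁₀(4.849e+07) = 76.86 dB.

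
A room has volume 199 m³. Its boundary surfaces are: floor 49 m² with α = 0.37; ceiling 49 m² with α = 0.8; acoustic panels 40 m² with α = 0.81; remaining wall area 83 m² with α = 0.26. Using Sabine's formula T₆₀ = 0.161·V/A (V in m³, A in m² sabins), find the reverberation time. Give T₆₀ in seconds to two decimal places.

0.29 s

Summing Sᵢαᵢ: 49·0.37 + 49·0.8 + 40·0.81 + 83·0.26 = 111.31 m².
T₆₀ = 0.161·V/A = 0.161·199/111.31 = 0.288 s.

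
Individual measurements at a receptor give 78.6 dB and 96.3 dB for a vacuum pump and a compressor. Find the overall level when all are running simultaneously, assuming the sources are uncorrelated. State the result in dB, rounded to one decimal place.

96.4 dB

Incoherent sources combine by intensity addition: L_total = 10·log₁₀(Σ 10^(L_i/10)).
Σ 10^(L/10) = 10^(78.6/10) + 10^(96.3/10) = 4.338e+09.
L_total = 10·log₁₀(4.338e+09) = 96.37 dB.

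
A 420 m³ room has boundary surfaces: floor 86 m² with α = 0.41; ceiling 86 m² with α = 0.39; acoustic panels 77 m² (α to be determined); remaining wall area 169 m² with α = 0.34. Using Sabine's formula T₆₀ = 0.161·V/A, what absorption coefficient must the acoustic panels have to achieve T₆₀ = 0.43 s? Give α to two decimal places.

Required total absorption A = 0.161·420/0.43 = 157.26 m².
Absorption from the other surfaces = 86·0.41 + 86·0.39 + 169·0.34 = 126.26 m², so the acoustic panels must supply 31.00 m² over 77 m².
α = 31.00/77 = 0.403.

0.40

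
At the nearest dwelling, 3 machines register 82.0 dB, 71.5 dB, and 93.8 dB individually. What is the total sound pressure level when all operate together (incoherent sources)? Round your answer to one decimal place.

For uncorrelated sources the intensities add, so convert each level to linear form, sum, and take 10·log₁₀ of the total.
Σ 10^(L/10) = 10^(82.0/10) + 10^(71.5/10) + 10^(93.8/10) = 2.571e+09.
L_total = 10·log₁₀(2.571e+09) = 94.10 dB.

94.1 dB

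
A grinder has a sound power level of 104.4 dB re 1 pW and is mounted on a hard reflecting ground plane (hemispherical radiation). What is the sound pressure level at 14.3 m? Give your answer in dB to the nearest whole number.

73 dB

Free-field hemispherical radiation: L_p = L_w − 10·log₁₀(2π·r²), r = 14.3 m.
2π·r² = 1285 m², 10·log₁₀ of that is 31.089 dB.
L_p = 104.4 − 31.089 = 73.31 dB.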